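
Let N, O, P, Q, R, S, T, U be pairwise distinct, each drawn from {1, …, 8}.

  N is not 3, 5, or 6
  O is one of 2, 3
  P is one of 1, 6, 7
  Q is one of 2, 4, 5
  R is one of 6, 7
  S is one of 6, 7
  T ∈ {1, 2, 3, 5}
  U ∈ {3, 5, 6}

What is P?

1

The 8 variables together cover exactly {1, 2, 3, 4, 5, 6, 7, 8} — 8 values for 8 variables — and 8 appears only in N's list, so N = 8.
Among the 7 still-open variables, 4 fits only Q (and all 7 values in {1, 2, 3, 4, 5, 6, 7} must be used), so Q = 4.
The 2 variables R and S are confined to {6, 7}, which locks those values in; drop them from P, U.
So P = 1.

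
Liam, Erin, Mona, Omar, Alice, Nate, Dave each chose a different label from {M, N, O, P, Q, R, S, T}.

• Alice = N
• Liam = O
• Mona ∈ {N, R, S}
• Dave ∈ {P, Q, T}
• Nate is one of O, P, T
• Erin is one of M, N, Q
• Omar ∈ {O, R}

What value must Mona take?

S

Liam's domain is down to {O}, so Liam = O. Strike O from Omar, Nate.
Omar has just one choice, so Omar = R. Eliminate R elsewhere: Mona.
Alice has just one choice, so Alice = N. So Erin, Mona can't be N.
So Mona = S.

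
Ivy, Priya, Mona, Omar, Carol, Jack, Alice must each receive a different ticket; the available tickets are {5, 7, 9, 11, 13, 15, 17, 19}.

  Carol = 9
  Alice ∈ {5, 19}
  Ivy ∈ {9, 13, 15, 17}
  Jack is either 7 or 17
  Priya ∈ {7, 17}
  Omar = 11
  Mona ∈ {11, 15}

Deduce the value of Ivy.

Omar has just one choice, so Omar = 11. Strike 11 from Mona.
Carol's domain is down to {9}, so Carol = 9. Strike 9 from Ivy.
Mona's domain is down to {15}, so Mona = 15. Remove 15 from Ivy.
Priya and Jack share exactly the 2 values {7, 17}; by pigeonhole those values go to them, so strike 7, 17 from Ivy.
So Ivy = 13.

13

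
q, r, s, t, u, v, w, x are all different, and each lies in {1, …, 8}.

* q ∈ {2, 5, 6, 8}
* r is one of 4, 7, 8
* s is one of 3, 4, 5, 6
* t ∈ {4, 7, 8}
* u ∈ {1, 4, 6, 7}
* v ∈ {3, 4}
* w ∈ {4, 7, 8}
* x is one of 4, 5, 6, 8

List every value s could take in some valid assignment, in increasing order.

Among the 8 variables, 1 fits only u (and all 8 values in {1, 2, 3, 4, 5, 6, 7, 8} must be used), so u = 1.
Among the 7 still-open variables, 2 fits only q (and all 7 values in {2, 3, 4, 5, 6, 7, 8} must be used), so q = 2.
r, t, w share exactly the 3 values {4, 7, 8}; by pigeonhole those values go to them, so strike 4, 7, 8 from s, v, x.
v has just one choice, so v = 3. Eliminate 3 elsewhere: s.
No further eliminations apply; s can still be any of 5, 6.

5, 6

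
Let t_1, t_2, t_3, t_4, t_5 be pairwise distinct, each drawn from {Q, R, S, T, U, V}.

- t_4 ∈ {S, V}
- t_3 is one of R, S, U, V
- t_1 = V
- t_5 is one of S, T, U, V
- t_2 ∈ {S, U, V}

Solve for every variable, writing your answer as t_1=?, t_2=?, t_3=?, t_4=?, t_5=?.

t_1=V, t_2=U, t_3=R, t_4=S, t_5=T

t_1's domain is down to {V}, so t_1 = V. Strike V from t_2, t_3, t_4, t_5.
That leaves t_4 = S. So t_2, t_3, t_5 can't be S.
That leaves t_2 = U. Remove U from t_3, t_5.
t_3's domain is down to {R}, so t_3 = R.
t_5 has just one choice, so t_5 = T.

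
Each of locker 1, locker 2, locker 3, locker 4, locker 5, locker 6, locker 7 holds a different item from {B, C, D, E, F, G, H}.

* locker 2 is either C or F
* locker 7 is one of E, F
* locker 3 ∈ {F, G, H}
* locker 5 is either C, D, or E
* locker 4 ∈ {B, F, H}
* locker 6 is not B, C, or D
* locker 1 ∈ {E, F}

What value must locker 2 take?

C

The 7 variables draw from only 7 values {B, C, D, E, F, G, H}, so each is used; only locker 4 can be B, hence locker 4 = B.
The 6 still-open variables together cover exactly {C, D, E, F, G, H} — 6 values for 6 variables — and D appears only in locker 5's list, so locker 5 = D.
The 5 still-open variables draw from only 5 values {C, E, F, G, H}, so each is used; only locker 2 can be C, hence locker 2 = C.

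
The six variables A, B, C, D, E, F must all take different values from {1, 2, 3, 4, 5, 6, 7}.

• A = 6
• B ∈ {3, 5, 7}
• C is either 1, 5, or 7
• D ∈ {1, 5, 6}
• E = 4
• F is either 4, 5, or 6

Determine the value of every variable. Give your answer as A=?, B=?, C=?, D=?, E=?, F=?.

A's domain is down to {6}, so A = 6. So D, F can't be 6.
E has just one choice, so E = 4. Strike 4 from F.
F's domain is down to {5}, so F = 5. Strike 5 from B, C, D.
D's domain is down to {1}, so D = 1. Strike 1 from C.
That leaves C = 7. Remove 7 from B.
That leaves B = 3.

A=6, B=3, C=7, D=1, E=4, F=5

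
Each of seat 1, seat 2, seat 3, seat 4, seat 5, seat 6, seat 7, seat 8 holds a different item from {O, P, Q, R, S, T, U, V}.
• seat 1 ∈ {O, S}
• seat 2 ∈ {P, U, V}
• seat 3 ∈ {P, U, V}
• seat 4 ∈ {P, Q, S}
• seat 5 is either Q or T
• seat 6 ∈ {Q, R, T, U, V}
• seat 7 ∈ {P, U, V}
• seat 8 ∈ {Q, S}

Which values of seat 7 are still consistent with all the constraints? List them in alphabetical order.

Among the 8 variables, O fits only seat 1 (and all 8 values in {O, P, Q, R, S, T, U, V} must be used), so seat 1 = O.
The 7 still-open variables together cover exactly {P, Q, R, S, T, U, V} — 7 values for 7 variables — and R appears only in seat 6's list, so seat 6 = R.
The 6 still-open variables draw from only 6 values {P, Q, S, T, U, V}, so each is used; only seat 5 can be T, hence seat 5 = T.
seat 2, seat 3, seat 7 between them cover only {P, U, V} — a naked triple. Remove those values from seat 4.
No further eliminations apply; seat 7 can still be any of P, U, V.

P, U, V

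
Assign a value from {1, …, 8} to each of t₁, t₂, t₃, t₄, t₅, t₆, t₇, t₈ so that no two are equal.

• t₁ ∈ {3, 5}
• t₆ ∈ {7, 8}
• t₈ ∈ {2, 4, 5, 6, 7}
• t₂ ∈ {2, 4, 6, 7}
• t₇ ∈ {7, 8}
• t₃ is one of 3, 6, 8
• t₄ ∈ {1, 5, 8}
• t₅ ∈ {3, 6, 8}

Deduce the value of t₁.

Among the 8 variables, 1 fits only t₄ (and all 8 values in {1, 2, 3, 4, 5, 6, 7, 8} must be used), so t₄ = 1.
t₆ and t₇ between them cover only {7, 8} — a naked pair. Remove those values from t₂, t₃, t₅, t₈.
t₃ and t₅ share exactly the 2 values {3, 6}; by pigeonhole those values go to them, so strike 3, 6 from t₁, t₂, t₈.
So t₁ = 5.

5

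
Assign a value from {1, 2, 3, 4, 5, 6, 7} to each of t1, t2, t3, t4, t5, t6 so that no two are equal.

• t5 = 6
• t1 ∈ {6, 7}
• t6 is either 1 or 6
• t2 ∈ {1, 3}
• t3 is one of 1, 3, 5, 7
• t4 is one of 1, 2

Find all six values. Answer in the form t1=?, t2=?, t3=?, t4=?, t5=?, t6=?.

t1=7, t2=3, t3=5, t4=2, t5=6, t6=1

t5's domain is down to {6}, so t5 = 6. Strike 6 from t1, t6.
t6's domain is down to {1}, so t6 = 1. Strike 1 from t2, t3, t4.
t1 has just one choice, so t1 = 7. Remove 7 from t3.
t2 must be 3 (only option left). Remove 3 from t3.
t3 has just one choice, so t3 = 5.
t4's domain is down to {2}, so t4 = 2.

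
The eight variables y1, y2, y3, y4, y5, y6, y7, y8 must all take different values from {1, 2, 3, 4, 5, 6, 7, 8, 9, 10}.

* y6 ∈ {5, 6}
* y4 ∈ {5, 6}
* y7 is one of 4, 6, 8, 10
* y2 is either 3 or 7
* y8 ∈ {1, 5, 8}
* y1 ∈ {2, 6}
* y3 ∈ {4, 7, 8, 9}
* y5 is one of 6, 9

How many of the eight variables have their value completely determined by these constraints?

y4 and y6 share exactly the 2 values {5, 6}; by pigeonhole those values go to them, so strike 5, 6 from y1, y5, y7, y8.
y1 has just one choice, so y1 = 2.
y5 has just one choice, so y5 = 9. Strike 9 from y3.
Determined: y1=2, y5=9. The other variables each still have more than one consistent value. That makes 2.

2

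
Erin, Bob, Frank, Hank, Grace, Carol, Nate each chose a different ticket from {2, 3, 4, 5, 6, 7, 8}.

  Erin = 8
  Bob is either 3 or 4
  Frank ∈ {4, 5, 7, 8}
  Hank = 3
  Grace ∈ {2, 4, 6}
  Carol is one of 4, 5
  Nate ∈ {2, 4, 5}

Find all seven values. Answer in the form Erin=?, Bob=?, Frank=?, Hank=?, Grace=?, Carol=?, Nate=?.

Erin must be 8 (only option left). Strike 8 from Frank.
That leaves Hank = 3. Remove 3 from Bob.
That leaves Bob = 4. Strike 4 from Frank, Grace, Carol, Nate.
Carol's domain is down to {5}, so Carol = 5. So Frank, Nate can't be 5.
That leaves Nate = 2. So Grace can't be 2.
That leaves Frank = 7.
Grace's domain is down to {6}, so Grace = 6.

Erin=8, Bob=4, Frank=7, Hank=3, Grace=6, Carol=5, Nate=2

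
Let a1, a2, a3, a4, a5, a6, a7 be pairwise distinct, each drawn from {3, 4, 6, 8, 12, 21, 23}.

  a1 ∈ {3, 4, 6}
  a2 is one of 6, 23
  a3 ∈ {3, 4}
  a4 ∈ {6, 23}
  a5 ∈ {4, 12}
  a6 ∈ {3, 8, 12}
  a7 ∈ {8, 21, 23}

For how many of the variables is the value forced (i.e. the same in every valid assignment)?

The 7 variables together cover exactly {3, 4, 6, 8, 12, 21, 23} — 7 values for 7 variables — and 21 appears only in a7's list, so a7 = 21.
Among the 6 still-open variables, 8 fits only a6 (and all 6 values in {3, 4, 6, 8, 12, 23} must be used), so a6 = 8.
The 5 still-open variables together cover exactly {3, 4, 6, 12, 23} — 5 values for 5 variables — and 12 appears only in a5's list, so a5 = 12.
a2 and a4 between them cover only {6, 23} — a naked pair. Remove those values from a1.
Determined: a5=12, a6=8, a7=21. The other variables each still have more than one consistent value. That makes 3.

3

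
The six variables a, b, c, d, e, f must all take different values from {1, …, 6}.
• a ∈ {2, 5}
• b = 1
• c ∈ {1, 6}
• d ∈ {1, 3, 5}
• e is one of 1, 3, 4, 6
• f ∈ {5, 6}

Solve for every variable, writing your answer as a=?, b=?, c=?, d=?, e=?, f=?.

a=2, b=1, c=6, d=3, e=4, f=5

b must be 1 (only option left). Strike 1 from c, d, e.
c has just one choice, so c = 6. So e, f can't be 6.
f must be 5 (only option left). So a, d can't be 5.
a's domain is down to {2}, so a = 2.
That leaves d = 3. So e can't be 3.
That leaves e = 4.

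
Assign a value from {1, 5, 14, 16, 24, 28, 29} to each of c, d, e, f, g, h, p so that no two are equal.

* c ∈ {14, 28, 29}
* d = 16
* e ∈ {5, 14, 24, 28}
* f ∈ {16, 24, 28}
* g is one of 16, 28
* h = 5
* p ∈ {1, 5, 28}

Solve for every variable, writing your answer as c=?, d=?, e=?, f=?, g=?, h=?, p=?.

c=29, d=16, e=14, f=24, g=28, h=5, p=1

d's domain is down to {16}, so d = 16. Remove 16 from f, g.
g must be 28 (only option left). Remove 28 from c, e, f, p.
h must be 5 (only option left). So e, p can't be 5.
p must be 1 (only option left).
f must be 24 (only option left). Remove 24 from e.
e's domain is down to {14}, so e = 14. Strike 14 from c.
c has just one choice, so c = 29.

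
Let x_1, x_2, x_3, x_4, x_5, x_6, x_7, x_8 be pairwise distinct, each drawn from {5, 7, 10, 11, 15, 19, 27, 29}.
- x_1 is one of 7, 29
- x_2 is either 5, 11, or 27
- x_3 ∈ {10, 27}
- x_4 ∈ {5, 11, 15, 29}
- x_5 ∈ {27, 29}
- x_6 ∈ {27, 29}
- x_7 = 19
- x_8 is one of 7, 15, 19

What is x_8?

15

x_7 must be 19 (only option left). Eliminate 19 elsewhere: x_8.
The 7 still-open variables together cover exactly {5, 7, 10, 11, 15, 27, 29} — 7 values for 7 variables — and 10 appears only in x_3's list, so x_3 = 10.
x_5 and x_6 between them cover only {27, 29} — a naked pair. Remove those values from x_1, x_2, x_4.
x_1 must be 7 (only option left). Remove 7 from x_8.
So x_8 = 15.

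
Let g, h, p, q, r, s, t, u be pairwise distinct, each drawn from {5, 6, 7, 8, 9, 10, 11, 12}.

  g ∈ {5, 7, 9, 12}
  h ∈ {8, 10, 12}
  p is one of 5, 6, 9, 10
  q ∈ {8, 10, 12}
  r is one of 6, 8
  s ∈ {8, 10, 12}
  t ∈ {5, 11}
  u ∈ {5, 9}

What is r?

The 8 variables draw from only 8 values {5, 6, 7, 8, 9, 10, 11, 12}, so each is used; only g can be 7, hence g = 7.
The 7 still-open variables draw from only 7 values {5, 6, 8, 9, 10, 11, 12}, so each is used; only t can be 11, hence t = 11.
h, q, s share exactly the 3 values {8, 10, 12}; by pigeonhole those values go to them, so strike 8, 10, 12 from p, r.
So r = 6.

6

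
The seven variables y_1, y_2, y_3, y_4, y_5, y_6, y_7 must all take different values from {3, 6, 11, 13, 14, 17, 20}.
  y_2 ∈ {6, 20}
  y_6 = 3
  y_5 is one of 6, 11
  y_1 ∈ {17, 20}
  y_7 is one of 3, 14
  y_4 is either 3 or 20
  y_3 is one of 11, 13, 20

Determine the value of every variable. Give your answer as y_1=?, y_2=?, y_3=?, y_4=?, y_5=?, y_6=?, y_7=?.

y_1=17, y_2=6, y_3=13, y_4=20, y_5=11, y_6=3, y_7=14

y_6 must be 3 (only option left). Eliminate 3 elsewhere: y_4, y_7.
y_7's domain is down to {14}, so y_7 = 14.
y_4 has just one choice, so y_4 = 20. Strike 20 from y_1, y_2, y_3.
y_1 has just one choice, so y_1 = 17.
That leaves y_2 = 6. Eliminate 6 elsewhere: y_5.
y_5 has just one choice, so y_5 = 11. Remove 11 from y_3.
That leaves y_3 = 13.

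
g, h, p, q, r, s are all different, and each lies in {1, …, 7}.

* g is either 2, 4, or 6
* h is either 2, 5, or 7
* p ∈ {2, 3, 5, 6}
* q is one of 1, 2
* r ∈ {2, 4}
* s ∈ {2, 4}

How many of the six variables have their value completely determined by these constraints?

2

r and s share exactly the 2 values {2, 4}; by pigeonhole those values go to them, so strike 2, 4 from g, h, p, q.
g must be 6 (only option left). Remove 6 from p.
q has just one choice, so q = 1.
Determined: g=6, q=1. The other variables each still have more than one consistent value. That makes 2.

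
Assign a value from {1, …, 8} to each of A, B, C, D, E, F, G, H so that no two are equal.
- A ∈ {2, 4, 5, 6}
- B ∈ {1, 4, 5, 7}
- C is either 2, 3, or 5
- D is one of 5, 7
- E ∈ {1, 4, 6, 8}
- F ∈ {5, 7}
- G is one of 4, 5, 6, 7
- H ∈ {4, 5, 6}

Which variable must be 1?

Among the 8 variables, 3 fits only C (and all 8 values in {1, 2, 3, 4, 5, 6, 7, 8} must be used), so C = 3.
The 7 still-open variables together cover exactly {1, 2, 4, 5, 6, 7, 8} — 7 values for 7 variables — and 2 appears only in A's list, so A = 2.
Among the 6 still-open variables, 8 fits only E (and all 6 values in {1, 4, 5, 6, 7, 8} must be used), so E = 8.
The 5 still-open variables together cover exactly {1, 4, 5, 6, 7} — 5 values for 5 variables — and 1 appears only in B's list, so B = 1.

B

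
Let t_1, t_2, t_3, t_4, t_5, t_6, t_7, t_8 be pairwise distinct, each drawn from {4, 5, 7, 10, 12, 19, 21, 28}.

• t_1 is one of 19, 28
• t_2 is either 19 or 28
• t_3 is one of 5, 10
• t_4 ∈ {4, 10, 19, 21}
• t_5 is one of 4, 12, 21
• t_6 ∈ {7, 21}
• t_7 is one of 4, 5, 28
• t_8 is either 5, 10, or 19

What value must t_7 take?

The 8 variables draw from only 8 values {4, 5, 7, 10, 12, 19, 21, 28}, so each is used; only t_6 can be 7, hence t_6 = 7.
The 7 still-open variables together cover exactly {4, 5, 10, 12, 19, 21, 28} — 7 values for 7 variables — and 12 appears only in t_5's list, so t_5 = 12.
Among the 6 still-open variables, 21 fits only t_4 (and all 6 values in {4, 5, 10, 19, 21, 28} must be used), so t_4 = 21.
The 5 still-open variables draw from only 5 values {4, 5, 10, 19, 28}, so each is used; only t_7 can be 4, hence t_7 = 4.

4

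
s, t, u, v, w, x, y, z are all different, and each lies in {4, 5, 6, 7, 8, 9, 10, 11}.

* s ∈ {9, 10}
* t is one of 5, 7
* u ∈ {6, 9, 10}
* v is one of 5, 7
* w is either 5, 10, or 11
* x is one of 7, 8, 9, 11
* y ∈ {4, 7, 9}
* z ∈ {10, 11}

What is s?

The 8 variables together cover exactly {4, 5, 6, 7, 8, 9, 10, 11} — 8 values for 8 variables — and 4 appears only in y's list, so y = 4.
The 7 still-open variables draw from only 7 values {5, 6, 7, 8, 9, 10, 11}, so each is used; only u can be 6, hence u = 6.
The 6 still-open variables together cover exactly {5, 7, 8, 9, 10, 11} — 6 values for 6 variables — and 8 appears only in x's list, so x = 8.
The 5 still-open variables together cover exactly {5, 7, 9, 10, 11} — 5 values for 5 variables — and 9 appears only in s's list, so s = 9.

9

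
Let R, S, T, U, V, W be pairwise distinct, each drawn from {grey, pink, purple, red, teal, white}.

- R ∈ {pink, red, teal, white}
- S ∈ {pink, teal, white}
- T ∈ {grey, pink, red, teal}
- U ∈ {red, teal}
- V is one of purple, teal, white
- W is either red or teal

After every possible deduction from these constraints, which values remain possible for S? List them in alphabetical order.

The 6 variables draw from only 6 values {grey, pink, purple, red, teal, white}, so each is used; only T can be grey, hence T = grey.
The 5 still-open variables draw from only 5 values {pink, purple, red, teal, white}, so each is used; only V can be purple, hence V = purple.
U and W between them cover only {red, teal} — a naked pair. Remove those values from R, S.
No further eliminations apply; S can still be any of pink, white.

pink, white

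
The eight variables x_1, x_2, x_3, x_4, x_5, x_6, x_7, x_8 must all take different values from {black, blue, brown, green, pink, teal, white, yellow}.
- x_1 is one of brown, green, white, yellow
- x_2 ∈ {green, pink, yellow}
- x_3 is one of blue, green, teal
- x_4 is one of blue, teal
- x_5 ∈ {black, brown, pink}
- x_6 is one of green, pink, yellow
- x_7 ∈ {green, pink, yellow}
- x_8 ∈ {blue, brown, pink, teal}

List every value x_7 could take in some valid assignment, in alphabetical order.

The 8 variables draw from only 8 values {black, blue, brown, green, pink, teal, white, yellow}, so each is used; only x_5 can be black, hence x_5 = black.
Among the 7 still-open variables, white fits only x_1 (and all 7 values in {blue, brown, green, pink, teal, white, yellow} must be used), so x_1 = white.
The 6 still-open variables together cover exactly {blue, brown, green, pink, teal, yellow} — 6 values for 6 variables — and brown appears only in x_8's list, so x_8 = brown.
x_2, x_6, x_7 between them cover only {green, pink, yellow} — a naked triple. Remove those values from x_3.
No further eliminations apply; x_7 can still be any of green, pink, yellow.

green, pink, yellow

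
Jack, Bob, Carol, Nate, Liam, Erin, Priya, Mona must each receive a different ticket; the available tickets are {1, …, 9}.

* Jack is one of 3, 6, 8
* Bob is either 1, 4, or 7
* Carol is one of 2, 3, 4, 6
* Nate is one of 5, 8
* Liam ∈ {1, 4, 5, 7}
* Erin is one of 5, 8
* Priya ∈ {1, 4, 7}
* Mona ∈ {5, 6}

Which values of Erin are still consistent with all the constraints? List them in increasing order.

Among the 8 variables, 2 fits only Carol (and all 8 values in {1, 2, 3, 4, 5, 6, 7, 8} must be used), so Carol = 2.
The 7 still-open variables draw from only 7 values {1, 3, 4, 5, 6, 7, 8}, so each is used; only Jack can be 3, hence Jack = 3.
The 6 still-open variables draw from only 6 values {1, 4, 5, 6, 7, 8}, so each is used; only Mona can be 6, hence Mona = 6.
Nate and Erin share exactly the 2 values {5, 8}; by pigeonhole those values go to them, so strike 5, 8 from Liam.
No further eliminations apply; Erin can still be any of 5, 8.

5, 8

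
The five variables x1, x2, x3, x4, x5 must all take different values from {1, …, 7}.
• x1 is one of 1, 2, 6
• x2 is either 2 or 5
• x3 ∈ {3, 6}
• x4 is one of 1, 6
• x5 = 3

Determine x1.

2

x5's domain is down to {3}, so x5 = 3. Strike 3 from x3.
x3 must be 6 (only option left). Eliminate 6 elsewhere: x1, x4.
x4's domain is down to {1}, so x4 = 1. Remove 1 from x1.
So x1 = 2.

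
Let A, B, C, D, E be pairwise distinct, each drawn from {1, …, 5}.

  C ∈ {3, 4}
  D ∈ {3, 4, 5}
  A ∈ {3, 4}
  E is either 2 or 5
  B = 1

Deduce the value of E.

B must be 1 (only option left).
The 4 still-open variables draw from only 4 values {2, 3, 4, 5}, so each is used; only E can be 2, hence E = 2.

2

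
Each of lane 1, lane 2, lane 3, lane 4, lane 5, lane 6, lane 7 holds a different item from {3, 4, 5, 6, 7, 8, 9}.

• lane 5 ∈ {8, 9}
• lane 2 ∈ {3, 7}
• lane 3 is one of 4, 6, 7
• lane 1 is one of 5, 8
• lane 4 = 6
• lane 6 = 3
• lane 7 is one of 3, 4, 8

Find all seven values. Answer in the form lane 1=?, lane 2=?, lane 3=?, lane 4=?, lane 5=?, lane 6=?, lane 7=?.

lane 4's domain is down to {6}, so lane 4 = 6. Strike 6 from lane 3.
lane 6 must be 3 (only option left). Eliminate 3 elsewhere: lane 2, lane 7.
That leaves lane 2 = 7. Remove 7 from lane 3.
lane 3's domain is down to {4}, so lane 3 = 4. Eliminate 4 elsewhere: lane 7.
That leaves lane 7 = 8. Eliminate 8 elsewhere: lane 1, lane 5.
lane 1's domain is down to {5}, so lane 1 = 5.
lane 5's domain is down to {9}, so lane 5 = 9.

lane 1=5, lane 2=7, lane 3=4, lane 4=6, lane 5=9, lane 6=3, lane 7=8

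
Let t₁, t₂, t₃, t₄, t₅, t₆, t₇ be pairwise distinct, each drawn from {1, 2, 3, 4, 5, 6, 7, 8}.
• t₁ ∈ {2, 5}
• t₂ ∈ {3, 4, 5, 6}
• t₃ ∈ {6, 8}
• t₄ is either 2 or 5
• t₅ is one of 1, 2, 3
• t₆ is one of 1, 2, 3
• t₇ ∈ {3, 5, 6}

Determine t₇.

The 7 variables together cover exactly {1, 2, 3, 4, 5, 6, 8} — 7 values for 7 variables — and 4 appears only in t₂'s list, so t₂ = 4.
The 6 still-open variables draw from only 6 values {1, 2, 3, 5, 6, 8}, so each is used; only t₃ can be 8, hence t₃ = 8.
The 5 still-open variables draw from only 5 values {1, 2, 3, 5, 6}, so each is used; only t₇ can be 6, hence t₇ = 6.

6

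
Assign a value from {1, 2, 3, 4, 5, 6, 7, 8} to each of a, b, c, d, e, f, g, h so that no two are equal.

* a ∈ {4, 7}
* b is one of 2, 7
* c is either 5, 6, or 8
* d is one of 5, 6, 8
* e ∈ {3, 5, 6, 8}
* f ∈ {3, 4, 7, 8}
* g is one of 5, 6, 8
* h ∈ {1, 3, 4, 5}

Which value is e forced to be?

The 8 variables together cover exactly {1, 2, 3, 4, 5, 6, 7, 8} — 8 values for 8 variables — and 1 appears only in h's list, so h = 1.
The 7 still-open variables draw from only 7 values {2, 3, 4, 5, 6, 7, 8}, so each is used; only b can be 2, hence b = 2.
The 3 variables c, d, g are confined to {5, 6, 8}, which locks those values in; drop them from e, f.
So e = 3.

3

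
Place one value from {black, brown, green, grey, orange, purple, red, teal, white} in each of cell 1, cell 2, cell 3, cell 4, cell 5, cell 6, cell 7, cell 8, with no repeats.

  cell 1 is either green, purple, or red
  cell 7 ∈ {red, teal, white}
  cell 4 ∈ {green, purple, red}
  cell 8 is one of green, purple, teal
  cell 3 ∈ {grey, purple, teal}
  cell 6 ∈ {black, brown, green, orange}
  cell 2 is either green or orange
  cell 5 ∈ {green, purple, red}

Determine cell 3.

The 3 variables cell 1, cell 4, cell 5 are confined to {green, purple, red}, which locks those values in; drop them from cell 2, cell 3, cell 6, cell 7, cell 8.
cell 2 has just one choice, so cell 2 = orange. So cell 6 can't be orange.
cell 8 must be teal (only option left). So cell 3, cell 7 can't be teal.
So cell 3 = grey.

grey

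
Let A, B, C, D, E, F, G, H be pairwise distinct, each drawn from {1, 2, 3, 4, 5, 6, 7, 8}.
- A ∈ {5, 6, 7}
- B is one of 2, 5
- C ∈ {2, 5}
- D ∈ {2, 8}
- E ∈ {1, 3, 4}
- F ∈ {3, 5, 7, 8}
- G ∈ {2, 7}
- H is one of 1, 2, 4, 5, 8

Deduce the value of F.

3

Among the 8 variables, 6 fits only A (and all 8 values in {1, 2, 3, 4, 5, 6, 7, 8} must be used), so A = 6.
The 2 variables B and C are confined to {2, 5}, which locks those values in; drop them from D, F, G, H.
D's domain is down to {8}, so D = 8. Strike 8 from F, H.
G's domain is down to {7}, so G = 7. Eliminate 7 elsewhere: F.
So F = 3.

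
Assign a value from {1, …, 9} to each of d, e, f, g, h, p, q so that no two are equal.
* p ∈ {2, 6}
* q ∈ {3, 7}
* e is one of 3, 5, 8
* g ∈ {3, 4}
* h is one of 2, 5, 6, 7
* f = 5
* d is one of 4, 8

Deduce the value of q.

f must be 5 (only option left). Remove 5 from e, h.
The 3 variables d, e, g are confined to {3, 4, 8}, which locks those values in; drop them from q.
So q = 7.

7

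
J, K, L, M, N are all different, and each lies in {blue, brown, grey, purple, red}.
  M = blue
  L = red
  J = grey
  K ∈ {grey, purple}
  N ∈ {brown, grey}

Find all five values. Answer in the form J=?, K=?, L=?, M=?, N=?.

J's domain is down to {grey}, so J = grey. So K, N can't be grey.
K must be purple (only option left).
L has just one choice, so L = red.
M's domain is down to {blue}, so M = blue.
N must be brown (only option left).

J=grey, K=purple, L=red, M=blue, N=brown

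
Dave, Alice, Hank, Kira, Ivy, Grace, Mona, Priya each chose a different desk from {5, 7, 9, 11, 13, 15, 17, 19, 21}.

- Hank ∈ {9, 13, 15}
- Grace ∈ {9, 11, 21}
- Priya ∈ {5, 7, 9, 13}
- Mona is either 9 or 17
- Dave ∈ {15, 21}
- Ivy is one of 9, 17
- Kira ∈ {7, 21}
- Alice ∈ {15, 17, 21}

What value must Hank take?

13

Among the 8 variables, 5 fits only Priya (and all 8 values in {5, 7, 9, 11, 13, 15, 17, 21} must be used), so Priya = 5.
The 7 still-open variables draw from only 7 values {7, 9, 11, 13, 15, 17, 21}, so each is used; only Kira can be 7, hence Kira = 7.
The 6 still-open variables draw from only 6 values {9, 11, 13, 15, 17, 21}, so each is used; only Grace can be 11, hence Grace = 11.
Among the 5 still-open variables, 13 fits only Hank (and all 5 values in {9, 13, 15, 17, 21} must be used), so Hank = 13.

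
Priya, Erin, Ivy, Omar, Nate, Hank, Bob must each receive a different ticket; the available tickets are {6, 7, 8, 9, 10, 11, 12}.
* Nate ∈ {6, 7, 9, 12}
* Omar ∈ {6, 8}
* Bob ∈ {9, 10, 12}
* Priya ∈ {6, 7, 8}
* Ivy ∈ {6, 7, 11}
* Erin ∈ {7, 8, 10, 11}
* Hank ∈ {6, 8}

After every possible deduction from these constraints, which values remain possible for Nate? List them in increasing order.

9, 12

Omar and Hank between them cover only {6, 8} — a naked pair. Remove those values from Priya, Erin, Ivy, Nate.
That leaves Priya = 7. Remove 7 from Erin, Ivy, Nate.
Ivy's domain is down to {11}, so Ivy = 11. Eliminate 11 elsewhere: Erin.
Erin's domain is down to {10}, so Erin = 10. Strike 10 from Bob.
No further eliminations apply; Nate can still be any of 9, 12.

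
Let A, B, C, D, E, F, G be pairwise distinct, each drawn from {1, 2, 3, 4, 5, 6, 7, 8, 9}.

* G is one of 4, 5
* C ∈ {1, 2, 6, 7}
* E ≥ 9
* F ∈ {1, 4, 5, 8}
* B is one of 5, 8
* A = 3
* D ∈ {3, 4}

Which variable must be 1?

F

A has just one choice, so A = 3. Eliminate 3 elsewhere: D.
D must be 4 (only option left). So F, G can't be 4.
E's domain is down to {9}, so E = 9.
G has just one choice, so G = 5. Strike 5 from B, F.
B's domain is down to {8}, so B = 8. Eliminate 8 elsewhere: F.
So 1 goes to F.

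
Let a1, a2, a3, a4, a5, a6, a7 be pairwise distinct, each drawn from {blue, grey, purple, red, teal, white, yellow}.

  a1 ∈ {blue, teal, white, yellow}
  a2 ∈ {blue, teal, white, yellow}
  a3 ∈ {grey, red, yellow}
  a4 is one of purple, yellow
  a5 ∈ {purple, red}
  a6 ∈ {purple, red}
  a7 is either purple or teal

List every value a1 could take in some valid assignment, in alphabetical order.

blue, white

The 7 variables draw from only 7 values {blue, grey, purple, red, teal, white, yellow}, so each is used; only a3 can be grey, hence a3 = grey.
a5 and a6 share exactly the 2 values {purple, red}; by pigeonhole those values go to them, so strike purple, red from a4, a7.
That leaves a4 = yellow. So a1, a2 can't be yellow.
a7's domain is down to {teal}, so a7 = teal. So a1, a2 can't be teal.
No further eliminations apply; a1 can still be any of blue, white.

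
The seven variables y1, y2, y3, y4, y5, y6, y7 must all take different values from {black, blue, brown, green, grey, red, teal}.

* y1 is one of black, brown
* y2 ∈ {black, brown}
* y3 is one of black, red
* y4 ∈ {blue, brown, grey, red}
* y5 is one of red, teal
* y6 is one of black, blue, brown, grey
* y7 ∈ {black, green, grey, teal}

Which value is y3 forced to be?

red

Among the 7 variables, green fits only y7 (and all 7 values in {black, blue, brown, green, grey, red, teal} must be used), so y7 = green.
The 6 still-open variables together cover exactly {black, blue, brown, grey, red, teal} — 6 values for 6 variables — and teal appears only in y5's list, so y5 = teal.
y1 and y2 between them cover only {black, brown} — a naked pair. Remove those values from y3, y4, y6.
So y3 = red.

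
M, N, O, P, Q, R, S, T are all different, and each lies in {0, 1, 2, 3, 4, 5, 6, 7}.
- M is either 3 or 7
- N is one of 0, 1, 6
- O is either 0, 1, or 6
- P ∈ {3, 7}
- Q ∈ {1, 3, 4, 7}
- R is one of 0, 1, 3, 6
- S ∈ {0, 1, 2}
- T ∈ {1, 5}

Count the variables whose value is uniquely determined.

3

The 8 variables draw from only 8 values {0, 1, 2, 3, 4, 5, 6, 7}, so each is used; only S can be 2, hence S = 2.
The 7 still-open variables together cover exactly {0, 1, 3, 4, 5, 6, 7} — 7 values for 7 variables — and 4 appears only in Q's list, so Q = 4.
The 6 still-open variables together cover exactly {0, 1, 3, 5, 6, 7} — 6 values for 6 variables — and 5 appears only in T's list, so T = 5.
M and P share exactly the 2 values {3, 7}; by pigeonhole those values go to them, so strike 3, 7 from R.
Determined: Q=4, S=2, T=5. The other variables each still have more than one consistent value. That makes 3.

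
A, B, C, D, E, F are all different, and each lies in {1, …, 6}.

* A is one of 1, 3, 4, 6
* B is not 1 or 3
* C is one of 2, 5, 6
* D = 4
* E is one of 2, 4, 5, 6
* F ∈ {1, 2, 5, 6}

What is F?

D's domain is down to {4}, so D = 4. Remove 4 from A, B, E.
Among the 5 still-open variables, 3 fits only A (and all 5 values in {1, 2, 3, 5, 6} must be used), so A = 3.
The 4 still-open variables draw from only 4 values {1, 2, 5, 6}, so each is used; only F can be 1, hence F = 1.

1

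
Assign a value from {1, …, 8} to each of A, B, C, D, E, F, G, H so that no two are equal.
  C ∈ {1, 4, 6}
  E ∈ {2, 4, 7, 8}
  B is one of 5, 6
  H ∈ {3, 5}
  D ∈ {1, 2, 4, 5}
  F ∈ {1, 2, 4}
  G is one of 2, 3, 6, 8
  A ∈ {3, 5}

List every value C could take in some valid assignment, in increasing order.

1, 4

Among the 8 variables, 7 fits only E (and all 8 values in {1, 2, 3, 4, 5, 6, 7, 8} must be used), so E = 7.
Among the 7 still-open variables, 8 fits only G (and all 7 values in {1, 2, 3, 4, 5, 6, 8} must be used), so G = 8.
The 2 variables A and H are confined to {3, 5}, which locks those values in; drop them from B, D.
That leaves B = 6. So C can't be 6.
No further eliminations apply; C can still be any of 1, 4.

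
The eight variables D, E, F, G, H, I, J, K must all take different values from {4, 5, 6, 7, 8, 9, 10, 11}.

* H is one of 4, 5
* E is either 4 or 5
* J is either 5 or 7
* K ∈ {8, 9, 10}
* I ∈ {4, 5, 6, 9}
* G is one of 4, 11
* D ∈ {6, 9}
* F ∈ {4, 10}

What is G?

The 8 variables together cover exactly {4, 5, 6, 7, 8, 9, 10, 11} — 8 values for 8 variables — and 7 appears only in J's list, so J = 7.
The 7 still-open variables together cover exactly {4, 5, 6, 8, 9, 10, 11} — 7 values for 7 variables — and 8 appears only in K's list, so K = 8.
The 6 still-open variables draw from only 6 values {4, 5, 6, 9, 10, 11}, so each is used; only F can be 10, hence F = 10.
The 5 still-open variables together cover exactly {4, 5, 6, 9, 11} — 5 values for 5 variables — and 11 appears only in G's list, so G = 11.

11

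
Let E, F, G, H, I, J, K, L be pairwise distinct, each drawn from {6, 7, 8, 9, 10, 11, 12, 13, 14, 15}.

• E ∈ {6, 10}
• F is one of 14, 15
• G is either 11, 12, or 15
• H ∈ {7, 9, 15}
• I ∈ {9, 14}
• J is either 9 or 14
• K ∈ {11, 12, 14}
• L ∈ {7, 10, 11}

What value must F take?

The 8 variables draw from only 8 values {6, 7, 9, 10, 11, 12, 14, 15}, so each is used; only E can be 6, hence E = 6.
The 7 still-open variables draw from only 7 values {7, 9, 10, 11, 12, 14, 15}, so each is used; only L can be 10, hence L = 10.
The 6 still-open variables draw from only 6 values {7, 9, 11, 12, 14, 15}, so each is used; only H can be 7, hence H = 7.
The 2 variables I and J are confined to {9, 14}, which locks those values in; drop them from F, K.
So F = 15.

15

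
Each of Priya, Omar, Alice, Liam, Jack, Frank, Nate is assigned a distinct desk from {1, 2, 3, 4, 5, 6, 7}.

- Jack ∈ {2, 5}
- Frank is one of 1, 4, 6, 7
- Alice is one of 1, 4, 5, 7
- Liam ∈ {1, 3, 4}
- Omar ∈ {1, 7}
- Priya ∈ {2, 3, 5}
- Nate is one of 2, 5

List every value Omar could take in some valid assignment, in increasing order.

The 7 variables together cover exactly {1, 2, 3, 4, 5, 6, 7} — 7 values for 7 variables — and 6 appears only in Frank's list, so Frank = 6.
The 2 variables Jack and Nate are confined to {2, 5}, which locks those values in; drop them from Priya, Alice.
Priya must be 3 (only option left). Strike 3 from Liam.
No further eliminations apply; Omar can still be any of 1, 7.

1, 7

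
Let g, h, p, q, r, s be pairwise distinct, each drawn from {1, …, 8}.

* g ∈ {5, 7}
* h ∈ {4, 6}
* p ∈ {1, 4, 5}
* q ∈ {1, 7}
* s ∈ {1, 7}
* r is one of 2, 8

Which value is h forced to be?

6

q and s share exactly the 2 values {1, 7}; by pigeonhole those values go to them, so strike 1, 7 from g, p.
g has just one choice, so g = 5. Remove 5 from p.
p has just one choice, so p = 4. Strike 4 from h.
So h = 6.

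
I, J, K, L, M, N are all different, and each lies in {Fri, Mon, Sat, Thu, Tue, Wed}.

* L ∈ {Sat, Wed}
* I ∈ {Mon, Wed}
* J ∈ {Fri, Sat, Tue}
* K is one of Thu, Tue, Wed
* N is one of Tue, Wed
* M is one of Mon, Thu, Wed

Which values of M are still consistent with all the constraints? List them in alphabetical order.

Mon, Thu, Wed

The 6 variables together cover exactly {Fri, Mon, Sat, Thu, Tue, Wed} — 6 values for 6 variables — and Fri appears only in J's list, so J = Fri.
Among the 5 still-open variables, Sat fits only L (and all 5 values in {Mon, Sat, Thu, Tue, Wed} must be used), so L = Sat.
No further eliminations apply; M can still be any of Mon, Thu, Wed.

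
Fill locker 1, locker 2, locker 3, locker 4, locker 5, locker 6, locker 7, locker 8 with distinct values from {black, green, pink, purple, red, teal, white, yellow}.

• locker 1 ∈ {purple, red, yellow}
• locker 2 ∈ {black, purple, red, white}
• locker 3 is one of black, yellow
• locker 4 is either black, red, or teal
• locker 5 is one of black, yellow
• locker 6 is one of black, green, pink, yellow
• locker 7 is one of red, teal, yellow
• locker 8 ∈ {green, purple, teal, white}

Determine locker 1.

purple

The 8 variables together cover exactly {black, green, pink, purple, red, teal, white, yellow} — 8 values for 8 variables — and pink appears only in locker 6's list, so locker 6 = pink.
Among the 7 still-open variables, green fits only locker 8 (and all 7 values in {black, green, purple, red, teal, white, yellow} must be used), so locker 8 = green.
The 6 still-open variables draw from only 6 values {black, purple, red, teal, white, yellow}, so each is used; only locker 2 can be white, hence locker 2 = white.
The 5 still-open variables together cover exactly {black, purple, red, teal, yellow} — 5 values for 5 variables — and purple appears only in locker 1's list, so locker 1 = purple.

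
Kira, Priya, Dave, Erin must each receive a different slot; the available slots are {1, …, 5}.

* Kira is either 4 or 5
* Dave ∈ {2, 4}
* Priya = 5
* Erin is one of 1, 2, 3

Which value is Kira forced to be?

Priya's domain is down to {5}, so Priya = 5. Eliminate 5 elsewhere: Kira.
So Kira = 4.

4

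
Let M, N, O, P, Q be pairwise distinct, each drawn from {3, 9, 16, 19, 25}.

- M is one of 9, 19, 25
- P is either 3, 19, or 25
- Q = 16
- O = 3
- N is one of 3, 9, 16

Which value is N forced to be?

O must be 3 (only option left). Eliminate 3 elsewhere: N, P.
Q must be 16 (only option left). So N can't be 16.
So N = 9.

9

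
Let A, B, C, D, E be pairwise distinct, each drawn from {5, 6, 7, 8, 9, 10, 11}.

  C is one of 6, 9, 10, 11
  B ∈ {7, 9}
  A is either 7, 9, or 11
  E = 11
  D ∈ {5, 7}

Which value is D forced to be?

E's domain is down to {11}, so E = 11. Remove 11 from A, C.
The 2 variables A and B are confined to {7, 9}, which locks those values in; drop them from C, D.
So D = 5.

5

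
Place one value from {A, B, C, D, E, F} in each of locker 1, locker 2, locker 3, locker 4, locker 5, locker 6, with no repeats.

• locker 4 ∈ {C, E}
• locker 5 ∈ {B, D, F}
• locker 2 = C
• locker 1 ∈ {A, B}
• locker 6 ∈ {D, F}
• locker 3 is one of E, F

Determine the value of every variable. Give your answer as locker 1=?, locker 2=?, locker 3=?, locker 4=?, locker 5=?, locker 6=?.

locker 2's domain is down to {C}, so locker 2 = C. Eliminate C elsewhere: locker 4.
locker 4 has just one choice, so locker 4 = E. Strike E from locker 3.
locker 3 must be F (only option left). So locker 5, locker 6 can't be F.
locker 6's domain is down to {D}, so locker 6 = D. Remove D from locker 5.
locker 5 has just one choice, so locker 5 = B. So locker 1 can't be B.
locker 1 has just one choice, so locker 1 = A.

locker 1=A, locker 2=C, locker 3=F, locker 4=E, locker 5=B, locker 6=D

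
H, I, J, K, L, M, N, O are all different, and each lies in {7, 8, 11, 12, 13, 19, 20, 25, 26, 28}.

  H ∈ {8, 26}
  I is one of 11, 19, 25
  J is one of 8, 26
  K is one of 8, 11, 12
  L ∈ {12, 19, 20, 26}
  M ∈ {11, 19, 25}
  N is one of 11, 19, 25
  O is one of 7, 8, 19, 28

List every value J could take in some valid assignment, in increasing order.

8, 26

H and J between them cover only {8, 26} — a naked pair. Remove those values from K, L, O.
The 3 variables I, M, N are confined to {11, 19, 25}, which locks those values in; drop them from K, L, O.
K's domain is down to {12}, so K = 12. Eliminate 12 elsewhere: L.
L's domain is down to {20}, so L = 20.
No further eliminations apply; J can still be any of 8, 26.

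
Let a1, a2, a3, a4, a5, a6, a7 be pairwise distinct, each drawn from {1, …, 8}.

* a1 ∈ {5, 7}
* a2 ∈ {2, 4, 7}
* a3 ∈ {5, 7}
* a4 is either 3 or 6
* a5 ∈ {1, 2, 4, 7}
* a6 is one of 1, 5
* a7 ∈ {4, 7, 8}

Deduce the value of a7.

8

The 2 variables a1 and a3 are confined to {5, 7}, which locks those values in; drop them from a2, a5, a6, a7.
That leaves a6 = 1. Remove 1 from a5.
The 2 variables a2 and a5 are confined to {2, 4}, which locks those values in; drop them from a7.
So a7 = 8.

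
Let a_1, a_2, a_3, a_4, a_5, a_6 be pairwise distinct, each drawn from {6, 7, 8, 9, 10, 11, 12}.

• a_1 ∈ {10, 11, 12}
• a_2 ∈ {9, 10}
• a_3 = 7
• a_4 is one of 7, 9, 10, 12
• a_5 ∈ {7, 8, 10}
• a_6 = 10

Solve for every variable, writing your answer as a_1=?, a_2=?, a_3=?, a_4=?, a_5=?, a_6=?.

a_3 must be 7 (only option left). Remove 7 from a_4, a_5.
a_6 must be 10 (only option left). Remove 10 from a_1, a_2, a_4, a_5.
a_2's domain is down to {9}, so a_2 = 9. Eliminate 9 elsewhere: a_4.
a_4's domain is down to {12}, so a_4 = 12. Remove 12 from a_1.
That leaves a_5 = 8.
That leaves a_1 = 11.

a_1=11, a_2=9, a_3=7, a_4=12, a_5=8, a_6=10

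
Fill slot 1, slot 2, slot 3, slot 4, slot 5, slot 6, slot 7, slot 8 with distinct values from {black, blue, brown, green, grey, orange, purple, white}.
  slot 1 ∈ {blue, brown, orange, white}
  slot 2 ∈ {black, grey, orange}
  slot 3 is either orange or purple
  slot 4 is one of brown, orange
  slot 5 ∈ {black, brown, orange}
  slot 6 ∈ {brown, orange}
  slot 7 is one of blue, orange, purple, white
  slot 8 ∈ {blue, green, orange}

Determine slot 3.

purple

The 8 variables draw from only 8 values {black, blue, brown, green, grey, orange, purple, white}, so each is used; only slot 8 can be green, hence slot 8 = green.
Among the 7 still-open variables, grey fits only slot 2 (and all 7 values in {black, blue, brown, grey, orange, purple, white} must be used), so slot 2 = grey.
The 6 still-open variables together cover exactly {black, blue, brown, orange, purple, white} — 6 values for 6 variables — and black appears only in slot 5's list, so slot 5 = black.
slot 4 and slot 6 between them cover only {brown, orange} — a naked pair. Remove those values from slot 1, slot 3, slot 7.
So slot 3 = purple.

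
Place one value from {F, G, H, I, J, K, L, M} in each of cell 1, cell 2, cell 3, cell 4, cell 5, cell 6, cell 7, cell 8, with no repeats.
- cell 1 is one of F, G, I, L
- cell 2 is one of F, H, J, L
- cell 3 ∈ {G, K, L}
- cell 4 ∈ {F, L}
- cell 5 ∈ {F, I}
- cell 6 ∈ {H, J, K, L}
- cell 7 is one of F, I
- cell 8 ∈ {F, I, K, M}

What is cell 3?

K

The 8 variables together cover exactly {F, G, H, I, J, K, L, M} — 8 values for 8 variables — and M appears only in cell 8's list, so cell 8 = M.
The 2 variables cell 5 and cell 7 are confined to {F, I}, which locks those values in; drop them from cell 1, cell 2, cell 4.
That leaves cell 4 = L. Eliminate L elsewhere: cell 1, cell 2, cell 3, cell 6.
cell 1's domain is down to {G}, so cell 1 = G. Remove G from cell 3.
So cell 3 = K.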